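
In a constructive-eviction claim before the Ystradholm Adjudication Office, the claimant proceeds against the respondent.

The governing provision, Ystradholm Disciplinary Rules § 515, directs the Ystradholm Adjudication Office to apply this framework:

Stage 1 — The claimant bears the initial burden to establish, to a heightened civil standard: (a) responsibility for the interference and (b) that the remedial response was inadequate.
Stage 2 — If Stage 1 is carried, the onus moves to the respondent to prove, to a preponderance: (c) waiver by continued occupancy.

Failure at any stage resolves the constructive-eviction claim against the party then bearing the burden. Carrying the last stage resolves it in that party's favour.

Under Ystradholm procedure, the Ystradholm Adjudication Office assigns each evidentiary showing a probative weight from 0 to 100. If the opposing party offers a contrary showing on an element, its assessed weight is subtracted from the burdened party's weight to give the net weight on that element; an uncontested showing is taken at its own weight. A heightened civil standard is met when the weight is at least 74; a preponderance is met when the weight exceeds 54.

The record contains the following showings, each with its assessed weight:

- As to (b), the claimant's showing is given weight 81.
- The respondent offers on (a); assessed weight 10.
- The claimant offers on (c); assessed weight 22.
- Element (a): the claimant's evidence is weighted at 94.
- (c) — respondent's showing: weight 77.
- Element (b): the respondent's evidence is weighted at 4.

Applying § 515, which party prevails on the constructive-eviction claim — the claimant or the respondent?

At Stage 1 the claimant must meet a heightened civil standard (weight is at least 74): on (a) the weight is 94 less the opposing 10 gives net 84, which does reach 74, so (a) meets the standard; on (b) the weight is 81 less the opposing 4 gives net 77, ≥ 74, so (b) meets the standard.
  Stage 1 is satisfied; the onus moves to the respondent.
At Stage 2 the respondent must meet a preponderance (weight exceeds 54): on (c) the weight is 77 less the opposing 22 gives net 55, > 54, so (c) meets the standard.
  The respondent carries the last stage.
Every stage carried; the respondent prevails.

respondent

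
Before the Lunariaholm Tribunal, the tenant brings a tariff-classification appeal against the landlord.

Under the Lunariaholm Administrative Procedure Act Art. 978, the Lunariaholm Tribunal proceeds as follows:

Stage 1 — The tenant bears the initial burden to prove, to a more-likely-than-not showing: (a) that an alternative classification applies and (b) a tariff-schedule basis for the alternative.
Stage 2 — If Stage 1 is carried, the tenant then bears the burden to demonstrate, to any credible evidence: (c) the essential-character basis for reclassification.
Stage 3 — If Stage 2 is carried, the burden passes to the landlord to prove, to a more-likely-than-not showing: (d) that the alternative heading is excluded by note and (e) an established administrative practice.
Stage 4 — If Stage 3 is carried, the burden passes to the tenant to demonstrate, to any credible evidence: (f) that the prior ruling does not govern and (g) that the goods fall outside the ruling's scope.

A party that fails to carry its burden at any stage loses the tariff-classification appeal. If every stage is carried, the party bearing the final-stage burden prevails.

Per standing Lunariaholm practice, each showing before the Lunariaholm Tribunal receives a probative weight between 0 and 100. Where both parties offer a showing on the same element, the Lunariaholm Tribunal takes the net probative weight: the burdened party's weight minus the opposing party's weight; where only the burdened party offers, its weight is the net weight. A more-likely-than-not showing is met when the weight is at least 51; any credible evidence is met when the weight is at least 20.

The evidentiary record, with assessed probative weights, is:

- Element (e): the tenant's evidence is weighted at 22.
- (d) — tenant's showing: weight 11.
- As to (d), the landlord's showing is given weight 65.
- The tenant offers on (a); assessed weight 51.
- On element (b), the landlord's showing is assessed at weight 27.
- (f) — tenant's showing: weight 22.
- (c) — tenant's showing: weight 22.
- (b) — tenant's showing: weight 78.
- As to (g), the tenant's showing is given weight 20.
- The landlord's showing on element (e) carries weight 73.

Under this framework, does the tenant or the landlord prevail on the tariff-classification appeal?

tenant

Stage 1 — burden on tenant; standard: a more-likely-than-not showing (weight is at least 51).
    (a): 51 ≥ 51 [met]
    (b): 78 − 27 = 51 ≥ 51 [met]
  All elements met. The tenant retains the burden for Stage 2.
Stage 2 — burden on tenant; standard: any credible evidence (weight is at least 20).
    (c): 22 ≥ 20 [met]
  Stage 2 is satisfied; the onus moves to the landlord.
Stage 3 — burden on landlord; standard: a more-likely-than-not showing (weight is at least 51).
    (d): 65 − 11 = 54 ≥ 51 [met]
    (e): 73 − 22 = 51 ≥ 51 [met]
  Stage 3 is satisfied; the onus moves to the tenant.
Stage 4 — burden on tenant; standard: any credible evidence (weight is at least 20).
    (f): 22 ≥ 20 [met]
    (g): 20 ≥ 20 [met]
  All elements met at the final stage.
All stages carried — the tenant prevails.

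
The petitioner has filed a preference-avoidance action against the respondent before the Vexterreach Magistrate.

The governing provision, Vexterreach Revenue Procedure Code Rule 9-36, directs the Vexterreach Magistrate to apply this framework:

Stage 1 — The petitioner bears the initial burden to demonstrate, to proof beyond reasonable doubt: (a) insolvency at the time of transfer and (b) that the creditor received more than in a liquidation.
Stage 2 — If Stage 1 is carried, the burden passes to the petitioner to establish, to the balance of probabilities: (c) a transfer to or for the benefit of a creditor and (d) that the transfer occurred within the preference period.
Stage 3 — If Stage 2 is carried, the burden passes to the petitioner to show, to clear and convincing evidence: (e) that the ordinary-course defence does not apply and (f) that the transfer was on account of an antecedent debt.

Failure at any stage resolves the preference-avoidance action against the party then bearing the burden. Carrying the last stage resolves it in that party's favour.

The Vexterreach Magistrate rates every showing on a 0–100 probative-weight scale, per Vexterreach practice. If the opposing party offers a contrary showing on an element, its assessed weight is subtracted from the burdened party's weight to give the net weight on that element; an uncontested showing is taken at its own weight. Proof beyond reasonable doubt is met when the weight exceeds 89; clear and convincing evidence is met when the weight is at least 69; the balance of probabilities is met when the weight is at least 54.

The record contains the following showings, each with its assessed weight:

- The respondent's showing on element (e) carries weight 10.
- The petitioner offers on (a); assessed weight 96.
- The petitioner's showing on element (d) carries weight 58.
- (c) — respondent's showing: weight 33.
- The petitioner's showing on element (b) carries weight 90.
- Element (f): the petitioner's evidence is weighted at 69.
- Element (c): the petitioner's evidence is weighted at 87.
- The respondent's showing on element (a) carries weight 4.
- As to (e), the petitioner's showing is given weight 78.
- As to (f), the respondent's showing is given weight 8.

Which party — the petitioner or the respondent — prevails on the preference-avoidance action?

Stage 1 (petitioner, proof beyond reasonable doubt, weight exceeds 89): (a) net 96−4=92 > 89 — meets; (b) 90 > 89 — meets.
  All elements met. The petitioner retains the burden for Stage 2.
Stage 2 (petitioner, the balance of probabilities, weight is at least 54): (c) net 87−33=54 ≥ 54 — meets; (d) 58 ≥ 54 — meets.
  All elements met. The petitioner retains the burden for Stage 3.
Stage 3 (petitioner, clear and convincing evidence, weight is at least 69): (e) net 78−10=68 < 69 — fails; (f) net 69−8=61 < 69 — fails.
  The petitioner does not carry Stage 3.
The analysis ends at Stage 3; the respondent prevails.

respondent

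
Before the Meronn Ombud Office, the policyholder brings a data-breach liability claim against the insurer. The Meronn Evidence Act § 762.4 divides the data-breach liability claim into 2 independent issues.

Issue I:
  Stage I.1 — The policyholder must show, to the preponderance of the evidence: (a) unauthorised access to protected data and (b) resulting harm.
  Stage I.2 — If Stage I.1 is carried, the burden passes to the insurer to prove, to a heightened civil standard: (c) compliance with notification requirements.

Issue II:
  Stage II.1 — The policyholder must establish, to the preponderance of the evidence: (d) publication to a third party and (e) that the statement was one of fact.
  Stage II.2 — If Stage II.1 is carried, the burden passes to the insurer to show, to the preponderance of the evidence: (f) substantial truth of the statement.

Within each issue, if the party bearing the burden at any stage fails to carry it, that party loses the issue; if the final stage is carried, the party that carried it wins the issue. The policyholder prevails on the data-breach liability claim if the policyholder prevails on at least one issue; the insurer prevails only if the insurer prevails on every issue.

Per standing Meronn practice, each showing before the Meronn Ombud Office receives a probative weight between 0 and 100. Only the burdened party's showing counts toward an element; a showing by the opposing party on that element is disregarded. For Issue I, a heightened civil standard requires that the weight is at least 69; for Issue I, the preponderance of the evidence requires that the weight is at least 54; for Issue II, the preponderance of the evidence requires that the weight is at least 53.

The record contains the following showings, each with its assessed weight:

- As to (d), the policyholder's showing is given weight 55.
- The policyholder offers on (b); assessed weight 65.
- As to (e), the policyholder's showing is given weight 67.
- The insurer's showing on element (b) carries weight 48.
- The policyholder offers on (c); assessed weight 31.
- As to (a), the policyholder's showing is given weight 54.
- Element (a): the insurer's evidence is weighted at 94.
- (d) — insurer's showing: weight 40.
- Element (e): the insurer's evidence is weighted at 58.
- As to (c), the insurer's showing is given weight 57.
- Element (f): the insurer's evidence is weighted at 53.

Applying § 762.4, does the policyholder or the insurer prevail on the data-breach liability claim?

policyholder

— Issue I —
Stage I.1 (policyholder, the preponderance of the evidence, weight is at least 54): (a) 54 (insurer's 94 disregarded) ≥ 54 — meets; (b) 65 (insurer's 48 disregarded) ≥ 54 — meets.
  All elements met. The burden passes to the insurer.
Stage I.2 (insurer, a heightened civil standard, weight is at least 69): (c) 57 (policyholder's 31 disregarded) < 69 — fails.
  The insurer does not carry Stage I.2.
The analysis ends at Stage I.2; the policyholder prevails on this issue.
— Issue II —
Stage II.1 — burden on policyholder; standard: the preponderance of the evidence (weight is at least 53).
    (d): 55 (insurer's 40 disregarded) ≥ 53 [met]
    (e): 67 (insurer's 58 disregarded) ≥ 53 [met]
  The policyholder carries Stage II.1; the insurer now bears the burden.
Stage II.2 — burden on insurer; standard: the preponderance of the evidence (weight is at least 53).
    (f): 53 ≥ 53 [met]
  All elements met at the final stage.
Every stage carried; the insurer prevails on this issue.
Per-issue: Issue I → policyholder; Issue II → insurer. The policyholder must prevail on at least one issue; overall, the policyholder prevails.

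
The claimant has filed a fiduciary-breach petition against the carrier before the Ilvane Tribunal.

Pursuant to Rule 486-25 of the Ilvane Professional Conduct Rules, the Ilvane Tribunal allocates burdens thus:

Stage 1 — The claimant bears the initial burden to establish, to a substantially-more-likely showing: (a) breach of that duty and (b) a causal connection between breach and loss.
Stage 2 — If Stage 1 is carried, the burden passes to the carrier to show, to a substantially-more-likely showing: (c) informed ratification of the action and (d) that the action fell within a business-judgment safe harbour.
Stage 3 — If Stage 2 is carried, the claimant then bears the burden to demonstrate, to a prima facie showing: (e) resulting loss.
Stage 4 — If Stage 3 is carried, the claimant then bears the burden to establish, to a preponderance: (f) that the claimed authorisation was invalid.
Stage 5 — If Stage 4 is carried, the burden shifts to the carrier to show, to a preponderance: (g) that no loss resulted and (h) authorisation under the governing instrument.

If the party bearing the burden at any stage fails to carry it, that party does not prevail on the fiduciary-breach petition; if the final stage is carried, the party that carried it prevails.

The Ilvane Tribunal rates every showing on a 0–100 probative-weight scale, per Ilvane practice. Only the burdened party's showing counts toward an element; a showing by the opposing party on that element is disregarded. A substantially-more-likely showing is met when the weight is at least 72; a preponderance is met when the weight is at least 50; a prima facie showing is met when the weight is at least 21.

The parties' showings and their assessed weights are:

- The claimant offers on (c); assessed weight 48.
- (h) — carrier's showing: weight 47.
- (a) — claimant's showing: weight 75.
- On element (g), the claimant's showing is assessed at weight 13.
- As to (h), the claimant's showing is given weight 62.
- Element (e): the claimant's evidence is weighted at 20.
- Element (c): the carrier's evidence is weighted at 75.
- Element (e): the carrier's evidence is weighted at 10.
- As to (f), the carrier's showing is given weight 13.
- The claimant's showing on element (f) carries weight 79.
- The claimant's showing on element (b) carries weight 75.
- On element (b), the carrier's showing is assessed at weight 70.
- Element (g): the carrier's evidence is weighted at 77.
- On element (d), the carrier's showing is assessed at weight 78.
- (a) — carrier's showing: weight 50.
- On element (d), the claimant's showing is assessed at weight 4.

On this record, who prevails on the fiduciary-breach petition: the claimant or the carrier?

carrier

Stage 1 (claimant, a substantially-more-likely showing, weight is at least 72): (a) 75 (carrier's 50 disregarded) ≥ 72 — meets; (b) 75 (carrier's 70 disregarded) ≥ 72 — meets.
  All elements met. The burden passes to the carrier.
Stage 2 (carrier, a substantially-more-likely showing, weight is at least 72): (c) 75 (claimant's 48 disregarded) ≥ 72 — meets; (d) 78 (claimant's 4 disregarded) ≥ 72 — meets.
  Stage 2 carried; the burden shifts to the claimant.
Stage 3 (claimant, a prima facie showing, weight is at least 21): (e) 20 (carrier's 10 disregarded) < 21 — fails.
  The claimant does not carry Stage 3.
So the carrier prevails.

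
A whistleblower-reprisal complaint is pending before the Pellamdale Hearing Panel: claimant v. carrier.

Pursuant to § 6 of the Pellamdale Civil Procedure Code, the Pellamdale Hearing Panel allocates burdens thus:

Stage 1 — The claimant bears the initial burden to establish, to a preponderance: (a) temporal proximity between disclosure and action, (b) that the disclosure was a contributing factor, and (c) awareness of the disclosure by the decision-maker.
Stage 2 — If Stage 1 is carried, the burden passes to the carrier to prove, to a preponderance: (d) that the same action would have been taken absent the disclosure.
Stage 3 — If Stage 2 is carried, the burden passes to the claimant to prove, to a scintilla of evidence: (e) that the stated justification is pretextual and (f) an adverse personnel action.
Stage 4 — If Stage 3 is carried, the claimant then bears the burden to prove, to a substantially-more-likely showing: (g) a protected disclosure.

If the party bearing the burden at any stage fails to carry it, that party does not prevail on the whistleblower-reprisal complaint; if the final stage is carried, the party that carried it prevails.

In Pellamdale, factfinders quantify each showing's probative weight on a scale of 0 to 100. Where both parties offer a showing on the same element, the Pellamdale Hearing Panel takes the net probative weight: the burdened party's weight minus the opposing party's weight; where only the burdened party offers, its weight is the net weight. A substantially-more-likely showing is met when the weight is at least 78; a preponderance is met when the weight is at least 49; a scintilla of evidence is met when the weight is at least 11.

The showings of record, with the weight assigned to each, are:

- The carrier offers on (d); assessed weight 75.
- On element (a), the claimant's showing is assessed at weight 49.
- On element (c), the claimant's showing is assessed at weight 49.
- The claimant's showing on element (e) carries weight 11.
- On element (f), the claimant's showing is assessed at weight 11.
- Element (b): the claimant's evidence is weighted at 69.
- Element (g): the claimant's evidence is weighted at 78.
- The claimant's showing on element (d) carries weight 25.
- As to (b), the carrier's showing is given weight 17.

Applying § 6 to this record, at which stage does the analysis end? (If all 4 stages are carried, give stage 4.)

At Stage 1 the claimant must meet a preponderance (weight is at least 49): on (a) the weight is 49, ≥ 49, so (a) meets the standard; on (b) the weight is 69 less the opposing 17 gives net 52, ≥ 49, so (b) meets the standard; on (c) the weight is 49, which does reach 49, so (c) meets the standard.
  Stage 1 carried; the burden shifts to the carrier.
At Stage 2 the carrier must meet a preponderance (weight is at least 49): on (d) the weight is 75 less the opposing 25 gives net 50, ≥ 49, so (d) meets the standard.
  Stage 2 carried; the burden shifts to the claimant.
At Stage 3 the claimant must meet a scintilla of evidence (weight is at least 11): on (e) the weight is 11, ≥ 11, so (e) meets the standard; on (f) the weight is 11, which does reach 11, so (f) meets the standard.
  Stage 3 carried; the burden remains with the claimant.
At Stage 4 the claimant must meet a substantially-more-likely showing (weight is at least 78): on (g) the weight is 78, ≥ 78, so (g) meets the standard.
  The claimant carries the last stage.
Every stage carried; the claimant prevails.

stage 4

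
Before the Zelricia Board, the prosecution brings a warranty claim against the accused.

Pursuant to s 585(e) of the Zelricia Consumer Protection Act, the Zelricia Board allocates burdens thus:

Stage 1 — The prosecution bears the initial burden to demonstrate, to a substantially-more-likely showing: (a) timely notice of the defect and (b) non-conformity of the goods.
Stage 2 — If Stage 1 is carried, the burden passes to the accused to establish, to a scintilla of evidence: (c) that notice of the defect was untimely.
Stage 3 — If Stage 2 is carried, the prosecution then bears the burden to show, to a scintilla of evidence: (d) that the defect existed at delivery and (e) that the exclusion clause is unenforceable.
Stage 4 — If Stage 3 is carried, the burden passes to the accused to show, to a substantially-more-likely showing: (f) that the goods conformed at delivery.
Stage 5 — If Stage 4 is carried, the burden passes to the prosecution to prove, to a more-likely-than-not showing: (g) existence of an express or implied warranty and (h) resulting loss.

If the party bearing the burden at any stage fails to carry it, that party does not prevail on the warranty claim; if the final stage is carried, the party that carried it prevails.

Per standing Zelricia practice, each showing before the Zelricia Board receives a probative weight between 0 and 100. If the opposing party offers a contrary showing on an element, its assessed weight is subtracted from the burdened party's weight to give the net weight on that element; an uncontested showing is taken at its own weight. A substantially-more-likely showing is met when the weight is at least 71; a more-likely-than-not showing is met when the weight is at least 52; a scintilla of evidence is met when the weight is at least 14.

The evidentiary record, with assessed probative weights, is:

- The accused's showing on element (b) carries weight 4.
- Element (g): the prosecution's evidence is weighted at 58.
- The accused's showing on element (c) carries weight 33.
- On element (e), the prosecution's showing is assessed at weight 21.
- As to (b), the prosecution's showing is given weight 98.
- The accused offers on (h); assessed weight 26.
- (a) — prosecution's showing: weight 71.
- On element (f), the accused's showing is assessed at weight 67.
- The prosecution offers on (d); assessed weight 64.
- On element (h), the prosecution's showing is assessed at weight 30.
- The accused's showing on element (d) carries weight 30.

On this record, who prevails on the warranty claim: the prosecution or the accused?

prosecution

At Stage 1 the prosecution must meet a substantially-more-likely showing (weight is at least 71): on (a) the weight is 71, ≥ 71, so (a) meets the standard; on (b) the weight is 98 less the opposing 4 gives net 94, ≥ 71, so (b) meets the standard.
  Stage 1 carried; the burden shifts to the accused.
At Stage 2 the accused must meet a scintilla of evidence (weight is at least 14): on (c) the weight is 33, ≥ 14, so (c) meets the standard.
  The accused carries Stage 2; the prosecution now bears the burden.
At Stage 3 the prosecution must meet a scintilla of evidence (weight is at least 14): on (d) the weight is 64 less the opposing 30 gives net 34, ≥ 14, so (d) meets the standard; on (e) the weight is 21, ≥ 14, so (e) meets the standard.
  The prosecution carries Stage 3; the accused now bears the burden.
At Stage 4 the accused must meet a substantially-more-likely showing (weight is at least 71): on (f) the weight is 67, which does not reach 71, so (f) does not meet the standard.
  Stage 4 not carried; the accused fails its burden.
So the prosecution prevails.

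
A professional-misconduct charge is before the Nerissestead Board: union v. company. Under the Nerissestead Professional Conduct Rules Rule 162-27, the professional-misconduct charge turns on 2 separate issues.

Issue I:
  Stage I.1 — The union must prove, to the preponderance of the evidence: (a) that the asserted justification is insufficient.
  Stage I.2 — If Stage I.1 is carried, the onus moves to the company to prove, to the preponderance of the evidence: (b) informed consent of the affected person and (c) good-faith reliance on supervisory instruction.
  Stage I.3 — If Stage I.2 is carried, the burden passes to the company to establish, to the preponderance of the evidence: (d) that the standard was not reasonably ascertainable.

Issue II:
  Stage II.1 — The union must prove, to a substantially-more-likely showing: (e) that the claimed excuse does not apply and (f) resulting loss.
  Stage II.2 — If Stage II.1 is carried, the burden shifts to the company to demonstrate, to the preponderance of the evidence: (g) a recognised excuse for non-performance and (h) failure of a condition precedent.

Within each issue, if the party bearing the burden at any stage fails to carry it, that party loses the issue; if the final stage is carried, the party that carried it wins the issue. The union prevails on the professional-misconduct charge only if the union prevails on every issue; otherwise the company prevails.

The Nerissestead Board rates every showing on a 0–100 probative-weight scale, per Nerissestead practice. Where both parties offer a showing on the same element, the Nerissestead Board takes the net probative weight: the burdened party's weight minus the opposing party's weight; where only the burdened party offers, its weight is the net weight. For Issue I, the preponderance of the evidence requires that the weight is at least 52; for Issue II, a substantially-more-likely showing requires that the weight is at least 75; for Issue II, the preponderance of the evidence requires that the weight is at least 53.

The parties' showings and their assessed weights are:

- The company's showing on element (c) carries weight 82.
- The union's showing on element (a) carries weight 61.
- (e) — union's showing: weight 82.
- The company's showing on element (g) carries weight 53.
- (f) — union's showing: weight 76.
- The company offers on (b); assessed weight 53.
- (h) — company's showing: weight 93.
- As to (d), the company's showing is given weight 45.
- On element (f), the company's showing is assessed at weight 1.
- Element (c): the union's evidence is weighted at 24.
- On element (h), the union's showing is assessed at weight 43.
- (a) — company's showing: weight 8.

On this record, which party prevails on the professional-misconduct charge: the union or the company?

union

— Issue I —
Stage I.1 (union, the preponderance of the evidence, weight is at least 52): (a) net 61−8=53 ≥ 52 — meets.
  All elements met. The burden passes to the company.
Stage I.2 (company, the preponderance of the evidence, weight is at least 52): (b) 53 ≥ 52 — meets; (c) net 82−24=58 ≥ 52 — meets.
  Stage I.2 carried; the burden remains with the company.
Stage I.3 (company, the preponderance of the evidence, weight is at least 52): (d) 45 < 52 — fails.
  Not every element is met, so the company fails to carry Stage I.3.
So the union prevails on this issue.
— Issue II —
Stage II.1 (union, a substantially-more-likely showing, weight is at least 75): (e) 82 ≥ 75 — meets; (f) net 76−1=75 ≥ 75 — meets.
  Stage II.1 is satisfied; the onus moves to the company.
Stage II.2 (company, the preponderance of the evidence, weight is at least 53): (g) 53 ≥ 53 — meets; (h) net 93−43=50 < 53 — fails.
  Not every element is met, so the company fails to carry Stage II.2.
The union prevails on this issue.
Per-issue: Issue I → union; Issue II → union. The union must prevail on every issue; overall, the union prevails.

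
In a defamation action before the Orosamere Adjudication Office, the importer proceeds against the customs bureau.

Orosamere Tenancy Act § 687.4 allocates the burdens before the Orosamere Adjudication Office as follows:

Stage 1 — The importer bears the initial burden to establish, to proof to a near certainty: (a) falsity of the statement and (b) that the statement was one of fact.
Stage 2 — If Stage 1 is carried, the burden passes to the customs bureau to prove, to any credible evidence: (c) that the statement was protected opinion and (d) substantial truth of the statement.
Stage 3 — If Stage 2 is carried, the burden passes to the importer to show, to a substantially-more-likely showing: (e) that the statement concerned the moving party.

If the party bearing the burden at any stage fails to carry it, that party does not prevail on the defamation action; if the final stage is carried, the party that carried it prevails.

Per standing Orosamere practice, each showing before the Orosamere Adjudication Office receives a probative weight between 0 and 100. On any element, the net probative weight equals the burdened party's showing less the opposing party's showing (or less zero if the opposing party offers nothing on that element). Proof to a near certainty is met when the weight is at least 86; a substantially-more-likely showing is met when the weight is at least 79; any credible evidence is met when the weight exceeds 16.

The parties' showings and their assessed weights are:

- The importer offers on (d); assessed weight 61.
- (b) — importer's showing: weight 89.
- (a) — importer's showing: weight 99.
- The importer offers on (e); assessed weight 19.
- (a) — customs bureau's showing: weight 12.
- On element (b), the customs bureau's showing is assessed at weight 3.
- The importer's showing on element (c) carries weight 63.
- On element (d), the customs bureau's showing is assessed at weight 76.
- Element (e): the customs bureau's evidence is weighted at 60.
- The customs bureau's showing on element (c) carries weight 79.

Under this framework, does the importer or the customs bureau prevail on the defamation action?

importer

At Stage 1 the importer must meet proof to a near certainty (weight is at least 86): on (a) the weight is 99 less the opposing 12 gives net 87, ≥ 86, so (a) meets the standard; on (b) the weight is 89 less the opposing 3 gives net 86, which does reach 86, so (b) meets the standard.
  The importer carries Stage 1; the customs bureau now bears the burden.
At Stage 2 the customs bureau must meet any credible evidence (weight exceeds 16): on (c) the weight is 79 less the opposing 63 gives net 16, ≤ 16, so (c) does not meet the standard; on (d) the weight is 76 less the opposing 61 gives net 15, ≤ 16, so (d) does not meet the standard.
  Stage 2 not carried; the customs bureau fails its burden.
So the importer prevails.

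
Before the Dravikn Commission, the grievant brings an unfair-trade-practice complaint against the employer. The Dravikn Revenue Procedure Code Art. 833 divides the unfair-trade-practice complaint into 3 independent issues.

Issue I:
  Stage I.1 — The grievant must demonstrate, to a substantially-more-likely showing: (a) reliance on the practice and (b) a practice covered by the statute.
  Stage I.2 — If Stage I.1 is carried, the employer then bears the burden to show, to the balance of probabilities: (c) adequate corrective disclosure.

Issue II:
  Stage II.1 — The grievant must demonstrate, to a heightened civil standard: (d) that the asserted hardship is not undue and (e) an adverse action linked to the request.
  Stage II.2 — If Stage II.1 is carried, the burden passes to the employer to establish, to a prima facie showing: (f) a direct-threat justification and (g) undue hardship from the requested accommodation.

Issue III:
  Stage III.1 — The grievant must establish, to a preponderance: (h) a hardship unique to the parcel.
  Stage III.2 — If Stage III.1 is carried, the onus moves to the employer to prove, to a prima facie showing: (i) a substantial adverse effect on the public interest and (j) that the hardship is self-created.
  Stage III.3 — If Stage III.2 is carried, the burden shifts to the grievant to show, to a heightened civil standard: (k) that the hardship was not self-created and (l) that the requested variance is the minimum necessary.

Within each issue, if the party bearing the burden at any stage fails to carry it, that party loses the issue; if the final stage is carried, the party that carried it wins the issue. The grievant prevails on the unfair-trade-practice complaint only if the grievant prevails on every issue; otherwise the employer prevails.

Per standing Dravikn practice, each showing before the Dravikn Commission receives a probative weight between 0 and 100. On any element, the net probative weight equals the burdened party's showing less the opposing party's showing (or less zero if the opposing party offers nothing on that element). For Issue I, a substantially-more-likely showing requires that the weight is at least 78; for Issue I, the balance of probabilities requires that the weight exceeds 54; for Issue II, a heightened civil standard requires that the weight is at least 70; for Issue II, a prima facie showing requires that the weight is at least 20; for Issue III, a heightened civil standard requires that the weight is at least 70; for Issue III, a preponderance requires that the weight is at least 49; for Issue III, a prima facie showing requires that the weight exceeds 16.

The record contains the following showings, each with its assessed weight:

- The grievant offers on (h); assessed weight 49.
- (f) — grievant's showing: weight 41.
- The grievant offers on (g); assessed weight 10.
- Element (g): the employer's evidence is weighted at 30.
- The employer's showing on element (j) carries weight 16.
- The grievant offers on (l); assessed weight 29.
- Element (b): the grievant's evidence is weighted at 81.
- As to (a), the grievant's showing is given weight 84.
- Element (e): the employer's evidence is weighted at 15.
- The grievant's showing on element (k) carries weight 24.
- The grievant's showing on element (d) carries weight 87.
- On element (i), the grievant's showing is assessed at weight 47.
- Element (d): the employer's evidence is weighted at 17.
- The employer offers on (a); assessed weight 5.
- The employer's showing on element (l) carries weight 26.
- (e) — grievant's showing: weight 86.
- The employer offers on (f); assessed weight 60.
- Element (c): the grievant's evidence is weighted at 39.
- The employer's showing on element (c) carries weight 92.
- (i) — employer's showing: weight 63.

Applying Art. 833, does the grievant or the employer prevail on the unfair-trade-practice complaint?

— Issue I —
Stage I.1 — burden on grievant; standard: a substantially-more-likely showing (weight is at least 78).
    (a): 84 − 5 = 79 ≥ 78 [met]
    (b): 81 ≥ 78 [met]
  Stage I.1 is satisfied; the onus moves to the employer.
Stage I.2 — burden on employer; standard: the balance of probabilities (weight exceeds 54).
    (c): 92 − 39 = 53 ≤ 54 [not met]
  The employer does not carry Stage I.2.
So the grievant prevails on this issue.
— Issue II —
Stage II.1 (grievant, a heightened civil standard, weight is at least 70): (d) net 87−17=70 ≥ 70 — meets; (e) net 86−15=71 ≥ 70 — meets.
  Stage II.1 carried; the burden shifts to the employer.
Stage II.2 (employer, a prima facie showing, weight is at least 20): (f) net 60−41=19 < 20 — fails; (g) net 30−10=20 ≥ 20 — meets.
  The employer does not carry Stage II.2.
The grievant prevails on this issue.
— Issue III —
At Stage III.1 the grievant must meet a preponderance (weight is at least 49): on (h) the weight is 49, which does reach 49, so (h) meets the standard.
  The grievant carries Stage III.1; the employer now bears the burden.
At Stage III.2 the employer must meet a prima facie showing (weight exceeds 16): on (i) the weight is 63 less the opposing 47 gives net 16, which does not exceed 16, so (i) does not meet the standard; on (j) the weight is 16, ≤ 16, so (j) does not meet the standard.
  Not every element is met, so the employer fails to carry Stage III.2.
So the grievant prevails on this issue.
Per-issue: Issue I → grievant; Issue II → grievant; Issue III → grievant. The grievant must prevail on every issue; overall, the grievant prevails.

grievant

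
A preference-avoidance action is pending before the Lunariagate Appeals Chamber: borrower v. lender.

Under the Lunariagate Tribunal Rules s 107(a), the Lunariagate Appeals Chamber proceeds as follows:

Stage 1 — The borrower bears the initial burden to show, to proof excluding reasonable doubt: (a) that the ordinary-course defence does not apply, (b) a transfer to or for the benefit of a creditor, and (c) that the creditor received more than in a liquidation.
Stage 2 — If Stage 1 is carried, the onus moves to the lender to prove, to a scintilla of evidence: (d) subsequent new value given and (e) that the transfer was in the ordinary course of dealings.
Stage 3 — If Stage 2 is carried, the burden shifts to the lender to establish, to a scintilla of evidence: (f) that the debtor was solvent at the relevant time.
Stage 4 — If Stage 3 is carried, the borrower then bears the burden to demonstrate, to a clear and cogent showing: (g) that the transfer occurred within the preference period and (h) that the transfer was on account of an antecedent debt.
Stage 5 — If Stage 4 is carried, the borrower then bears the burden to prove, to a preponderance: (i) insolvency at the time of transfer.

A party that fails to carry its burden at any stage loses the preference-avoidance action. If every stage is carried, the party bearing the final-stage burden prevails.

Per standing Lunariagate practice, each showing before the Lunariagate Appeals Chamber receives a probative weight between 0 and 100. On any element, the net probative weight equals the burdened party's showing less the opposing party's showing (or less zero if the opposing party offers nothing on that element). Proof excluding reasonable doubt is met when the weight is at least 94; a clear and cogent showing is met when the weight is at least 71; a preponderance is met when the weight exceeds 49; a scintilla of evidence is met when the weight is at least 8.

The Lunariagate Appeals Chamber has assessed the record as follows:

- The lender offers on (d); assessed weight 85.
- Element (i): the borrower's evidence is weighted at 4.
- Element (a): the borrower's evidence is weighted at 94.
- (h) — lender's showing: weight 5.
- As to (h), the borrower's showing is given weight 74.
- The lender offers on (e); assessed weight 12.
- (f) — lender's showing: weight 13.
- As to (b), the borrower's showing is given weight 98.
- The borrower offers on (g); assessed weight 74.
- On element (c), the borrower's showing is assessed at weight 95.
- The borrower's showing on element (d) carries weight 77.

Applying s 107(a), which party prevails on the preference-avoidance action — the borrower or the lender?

Stage 1 — burden on borrower; standard: proof excluding reasonable doubt (weight is at least 94).
    (a): 94 ≥ 94 [met]
    (b): 98 ≥ 94 [met]
    (c): 95 ≥ 94 [met]
  Stage 1 is satisfied; the onus moves to the lender.
Stage 2 — burden on lender; standard: a scintilla of evidence (weight is at least 8).
    (d): 85 − 77 = 8 ≥ 8 [met]
    (e): 12 ≥ 8 [met]
  All elements met. The lender retains the burden for Stage 3.
Stage 3 — burden on lender; standard: a scintilla of evidence (weight is at least 8).
    (f): 13 ≥ 8 [met]
  The lender carries Stage 3; the borrower now bears the burden.
Stage 4 — burden on borrower; standard: a clear and cogent showing (weight is at least 71).
    (g): 74 ≥ 71 [met]
    (h): 74 − 5 = 69 < 71 [not met]
  Stage 4 not carried; the borrower fails its burden.
The lender prevails.

lender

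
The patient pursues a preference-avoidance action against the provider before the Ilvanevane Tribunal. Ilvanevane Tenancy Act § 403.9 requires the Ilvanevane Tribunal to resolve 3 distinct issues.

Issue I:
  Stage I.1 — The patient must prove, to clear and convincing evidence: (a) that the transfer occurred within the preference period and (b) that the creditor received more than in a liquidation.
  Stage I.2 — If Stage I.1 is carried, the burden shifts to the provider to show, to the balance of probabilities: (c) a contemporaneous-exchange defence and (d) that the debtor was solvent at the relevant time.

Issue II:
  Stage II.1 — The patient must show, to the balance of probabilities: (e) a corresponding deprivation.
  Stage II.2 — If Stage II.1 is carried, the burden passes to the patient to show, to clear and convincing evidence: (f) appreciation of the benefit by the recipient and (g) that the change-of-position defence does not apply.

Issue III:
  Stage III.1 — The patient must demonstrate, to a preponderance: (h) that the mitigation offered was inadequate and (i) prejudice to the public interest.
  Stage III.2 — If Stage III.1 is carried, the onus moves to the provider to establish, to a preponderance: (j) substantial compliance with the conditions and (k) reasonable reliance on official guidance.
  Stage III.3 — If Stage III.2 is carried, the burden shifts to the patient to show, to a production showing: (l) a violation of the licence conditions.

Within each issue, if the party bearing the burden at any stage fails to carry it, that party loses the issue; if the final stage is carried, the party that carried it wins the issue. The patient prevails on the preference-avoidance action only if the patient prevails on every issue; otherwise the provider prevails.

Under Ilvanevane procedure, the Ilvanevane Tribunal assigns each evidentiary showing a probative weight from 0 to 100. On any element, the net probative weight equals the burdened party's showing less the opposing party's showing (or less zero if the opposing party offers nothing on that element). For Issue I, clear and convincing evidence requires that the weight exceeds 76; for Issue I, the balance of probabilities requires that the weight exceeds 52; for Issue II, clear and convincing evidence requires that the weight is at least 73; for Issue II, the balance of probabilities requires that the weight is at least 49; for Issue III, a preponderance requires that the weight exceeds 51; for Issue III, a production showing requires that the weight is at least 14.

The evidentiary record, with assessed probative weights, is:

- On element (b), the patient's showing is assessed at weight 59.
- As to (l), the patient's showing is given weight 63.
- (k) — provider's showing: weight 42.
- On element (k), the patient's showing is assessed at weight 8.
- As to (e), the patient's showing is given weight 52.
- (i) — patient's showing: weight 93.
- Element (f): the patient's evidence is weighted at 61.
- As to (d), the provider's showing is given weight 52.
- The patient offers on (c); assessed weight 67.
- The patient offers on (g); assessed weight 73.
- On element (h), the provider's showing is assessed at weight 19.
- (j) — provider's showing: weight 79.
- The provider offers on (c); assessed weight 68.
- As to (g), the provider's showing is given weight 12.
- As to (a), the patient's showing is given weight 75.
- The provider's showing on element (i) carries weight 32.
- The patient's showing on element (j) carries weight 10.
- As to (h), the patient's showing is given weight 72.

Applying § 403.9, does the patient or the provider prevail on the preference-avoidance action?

— Issue I —
At Stage I.1 the patient must meet clear and convincing evidence (weight exceeds 76): on (a) the weight is 75, ≤ 76, so (a) does not meet the standard; on (b) the weight is 59, ≤ 76, so (b) does not meet the standard.
  The patient does not carry Stage I.1.
So the provider prevails on this issue.
— Issue II —
Stage II.1 — burden on patient; standard: the balance of probabilities (weight is at least 49).
    (e): 52 ≥ 49 [met]
  Stage II.1 carried; the burden remains with the patient.
Stage II.2 — burden on patient; standard: clear and convincing evidence (weight is at least 73).
    (f): 61 < 73 [not met]
    (g): 73 − 12 = 61 < 73 [not met]
  Not every element is met, so the patient fails to carry Stage II.2.
So the provider prevails on this issue.
— Issue III —
Stage III.1 (patient, a preponderance, weight exceeds 51): (h) net 72−19=53 > 51 — meets; (i) net 93−32=61 > 51 — meets.
  All elements met. The burden passes to the provider.
Stage III.2 (provider, a preponderance, weight exceeds 51): (j) net 79−10=69 > 51 — meets; (k) net 42−8=34 ≤ 51 — fails.
  The provider does not carry Stage III.2.
So the patient prevails on this issue.
Per-issue: Issue I → provider; Issue II → provider; Issue III → patient. The patient must prevail on every issue; overall, the provider prevails.

provider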